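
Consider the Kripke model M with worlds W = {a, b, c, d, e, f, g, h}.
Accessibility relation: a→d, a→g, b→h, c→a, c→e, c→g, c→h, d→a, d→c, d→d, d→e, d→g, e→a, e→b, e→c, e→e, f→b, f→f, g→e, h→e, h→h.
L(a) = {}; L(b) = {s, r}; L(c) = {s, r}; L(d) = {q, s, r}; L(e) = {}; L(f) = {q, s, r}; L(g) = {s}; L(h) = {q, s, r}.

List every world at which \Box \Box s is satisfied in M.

Let φ = \Box \Box s. Evaluate φ at each world:
  a (successors {d, g}): φ is false.
  b (successors {h}): φ is false.
  c (successors {a, e, g, h}): φ is false.
  d (successors {a, c, d, e, g}): φ is false.
  e (successors {a, b, c, e}): φ is false.
  f (successors {b, f}): φ is true.
  g (successors {e}): φ is false.
  h (successors {e, h}): φ is false.
For instance, at g:
  At g: \Box \Box s requires \Box s at every successor {e}.
    \Box s fails at e, so \Box \Box s is false at g.
      At e: \Box s requires s at every successor {a, b, c, e}.
        s fails at a, so \Box s is false at e.
Satisfying worlds: {f}

f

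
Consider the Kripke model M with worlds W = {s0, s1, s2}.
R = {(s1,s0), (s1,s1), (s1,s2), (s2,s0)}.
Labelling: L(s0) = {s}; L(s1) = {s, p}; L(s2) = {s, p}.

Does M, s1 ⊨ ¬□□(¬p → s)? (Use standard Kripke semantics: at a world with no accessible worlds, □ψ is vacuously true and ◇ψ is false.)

No

At s1: □□(¬p → s) is true, so ¬□□(¬p → s) is false.
  At s1: □□(¬p → s) requires □(¬p → s) at every successor {s0, s1, s2}.
      At s0: no accessible worlds, so □(¬p → s) holds vacuously.
      At s1: □(¬p → s) requires ¬p → s at every successor {s0, s1, s2}.
        At s0: ¬p → s is true.
        At s1: ¬p → s is true.
        At s2: ¬p → s is true.
      So □(¬p → s) is true at s1.
      At s2: □(¬p → s) requires ¬p → s at every successor {s0}.
        At s0: ¬p → s is true.
      So □(¬p → s) is true at s2.
  So □□(¬p → s) is true at s1.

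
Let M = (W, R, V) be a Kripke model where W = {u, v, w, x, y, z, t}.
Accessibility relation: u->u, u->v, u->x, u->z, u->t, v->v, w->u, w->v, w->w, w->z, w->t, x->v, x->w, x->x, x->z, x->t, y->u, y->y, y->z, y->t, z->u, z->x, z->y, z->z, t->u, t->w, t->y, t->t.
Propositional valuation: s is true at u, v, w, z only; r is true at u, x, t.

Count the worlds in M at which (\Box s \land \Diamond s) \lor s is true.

Recall that \Box ψ holds at a world iff ψ holds at every accessible world, and \Diamond ψ holds iff ψ holds at some accessible world.
Let φ = (\Box s \land \Diamond s) \lor s. Evaluate φ at each world:
  u (successors {u, v, x, z, t}): φ is true.
  v (successors {v}): φ is true.
  w (successors {u, v, w, z, t}): φ is true.
  x (successors {v, w, x, z, t}): φ is false.
  y (successors {u, y, z, t}): φ is false.
  z (successors {u, x, y, z}): φ is true.
  t (successors {u, w, y, t}): φ is false.
For instance, at v:
  At v: \Box s \land \Diamond s is true, s is true, so (\Box s \land \Diamond s) \lor s is true.
    At v: \Box s is true, \Diamond s is true, so \Box s \land \Diamond s is true.
      At v: \Box s requires s at every successor {v}.
        At v: s is true.
      So \Box s is true at v.
      At v: \Diamond s requires s at some successor in {v}.
        s holds at v, so \Diamond s is true at v.
Satisfying worlds: {u, v, w, z}

4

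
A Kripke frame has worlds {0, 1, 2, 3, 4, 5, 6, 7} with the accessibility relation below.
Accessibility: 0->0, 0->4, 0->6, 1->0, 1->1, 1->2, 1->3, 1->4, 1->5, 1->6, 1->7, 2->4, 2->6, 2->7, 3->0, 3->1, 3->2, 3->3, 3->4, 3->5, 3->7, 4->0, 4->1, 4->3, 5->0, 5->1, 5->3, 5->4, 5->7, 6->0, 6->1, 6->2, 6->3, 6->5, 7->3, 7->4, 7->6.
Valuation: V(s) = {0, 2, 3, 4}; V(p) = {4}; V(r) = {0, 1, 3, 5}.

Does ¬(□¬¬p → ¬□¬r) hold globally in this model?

Let φ = ¬(□¬¬p → ¬□¬r). Evaluate φ at each world:
  0 (successors {0, 4, 6}): φ is false.
  1 (successors {0, 1, 2, 3, 4, 5, 6, 7}): φ is false.
  2 (successors {4, 6, 7}): φ is false.
  3 (successors {0, 1, 2, 3, 4, 5, 7}): φ is false.
  4 (successors {0, 1, 3}): φ is false.
  5 (successors {0, 1, 3, 4, 7}): φ is false.
  6 (successors {0, 1, 2, 3, 5}): φ is false.
  7 (successors {3, 4, 6}): φ is false.
Detail at 0 (counterexample):
  At 0: □¬¬p → ¬□¬r is true, so ¬(□¬¬p → ¬□¬r) is false.
    At 0: □¬¬p is false, ¬□¬r is true, so □¬¬p → ¬□¬r is true.
      At 0: □¬¬p requires ¬¬p at every successor {0, 4, 6}.
        ¬¬p fails at 0, so □¬¬p is false at 0.
      At 0: □¬r is false, so ¬□¬r is true.

No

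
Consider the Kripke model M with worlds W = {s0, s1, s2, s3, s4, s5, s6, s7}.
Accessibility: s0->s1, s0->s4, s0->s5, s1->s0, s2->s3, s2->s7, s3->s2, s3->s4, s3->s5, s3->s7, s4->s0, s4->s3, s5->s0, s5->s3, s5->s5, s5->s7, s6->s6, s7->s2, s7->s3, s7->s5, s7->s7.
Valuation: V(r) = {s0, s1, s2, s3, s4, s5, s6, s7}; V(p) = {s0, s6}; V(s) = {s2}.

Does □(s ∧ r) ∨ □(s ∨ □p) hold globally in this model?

Let φ = □(s ∧ r) ∨ □(s ∨ □p). Evaluate φ at each world:
  s0 (successors {s1, s4, s5}): φ is false.
  s1 (successors {s0}): φ is false.
  s2 (successors {s3, s7}): φ is false.
  s3 (successors {s2, s4, s5, s7}): φ is false.
  s4 (successors {s0, s3}): φ is false.
  s5 (successors {s0, s3, s5, s7}): φ is false.
  s6 (successors {s6}): φ is true.
  s7 (successors {s2, s3, s5, s7}): φ is false.
Detail at s0 (counterexample):
  At s0: □(s ∧ r) is false, □(s ∨ □p) is false, so □(s ∧ r) ∨ □(s ∨ □p) is false.
    At s0: □(s ∧ r) requires s ∧ r at every successor {s1, s4, s5}.
      s ∧ r fails at s1, so □(s ∧ r) is false at s0.
    At s0: □(s ∨ □p) requires s ∨ □p at every successor {s1, s4, s5}.
      s ∨ □p fails at s4, so □(s ∨ □p) is false at s0.

No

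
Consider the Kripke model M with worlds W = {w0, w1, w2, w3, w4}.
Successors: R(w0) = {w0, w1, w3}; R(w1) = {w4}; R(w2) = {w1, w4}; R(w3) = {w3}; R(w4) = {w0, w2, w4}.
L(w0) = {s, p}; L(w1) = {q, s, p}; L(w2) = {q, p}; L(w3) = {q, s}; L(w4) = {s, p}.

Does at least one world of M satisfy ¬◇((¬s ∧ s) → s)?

Let φ = ¬◇((¬s ∧ s) → s). Evaluate φ at each world:
  w0 (successors {w0, w1, w3}): φ is false.
  w1 (successors {w4}): φ is false.
  w2 (successors {w1, w4}): φ is false.
  w3 (successors {w3}): φ is false.
  w4 (successors {w0, w2, w4}): φ is false.
For instance, at w3:
  At w3: ◇((¬s ∧ s) → s) is true, so ¬◇((¬s ∧ s) → s) is false.
    At w3: ◇((¬s ∧ s) → s) requires (¬s ∧ s) → s at some successor in {w3}.
      (¬s ∧ s) → s holds at w3, so ◇((¬s ∧ s) → s) is true at w3.

No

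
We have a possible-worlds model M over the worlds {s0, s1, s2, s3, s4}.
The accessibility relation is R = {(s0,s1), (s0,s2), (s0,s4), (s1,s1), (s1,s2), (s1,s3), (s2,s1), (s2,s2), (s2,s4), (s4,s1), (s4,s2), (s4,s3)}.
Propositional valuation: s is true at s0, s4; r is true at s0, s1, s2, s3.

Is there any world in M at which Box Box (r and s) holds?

Let φ = Box Box (r and s). Evaluate φ at each world:
  s0 (successors {s1, s2, s4}): φ is false.
  s1 (successors {s1, s2, s3}): φ is false.
  s2 (successors {s1, s2, s4}): φ is false.
  s3 (successors ∅): φ is true.
  s4 (successors {s1, s2, s3}): φ is false.
Detail at s3 (witness):
  At s3: no accessible worlds, so Box Box (r and s) holds vacuously.

Yes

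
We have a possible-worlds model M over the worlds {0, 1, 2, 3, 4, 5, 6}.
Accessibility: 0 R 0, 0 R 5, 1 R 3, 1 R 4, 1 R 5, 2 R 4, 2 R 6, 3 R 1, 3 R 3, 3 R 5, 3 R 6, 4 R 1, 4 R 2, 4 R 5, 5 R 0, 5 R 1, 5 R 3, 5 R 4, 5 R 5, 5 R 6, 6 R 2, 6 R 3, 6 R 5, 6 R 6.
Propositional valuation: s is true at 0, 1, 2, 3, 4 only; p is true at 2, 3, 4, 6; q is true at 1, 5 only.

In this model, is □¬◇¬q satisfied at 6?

At 6: □¬◇¬q requires ¬◇¬q at every successor {2, 3, 5, 6}.
  ¬◇¬q fails at 2, so □¬◇¬q is false at 6.
    At 2: ◇¬q is true, so ¬◇¬q is false.
      At 2: ◇¬q requires ¬q at some successor in {4, 6}.
        ¬q holds at 4, so ◇¬q is true at 2.

No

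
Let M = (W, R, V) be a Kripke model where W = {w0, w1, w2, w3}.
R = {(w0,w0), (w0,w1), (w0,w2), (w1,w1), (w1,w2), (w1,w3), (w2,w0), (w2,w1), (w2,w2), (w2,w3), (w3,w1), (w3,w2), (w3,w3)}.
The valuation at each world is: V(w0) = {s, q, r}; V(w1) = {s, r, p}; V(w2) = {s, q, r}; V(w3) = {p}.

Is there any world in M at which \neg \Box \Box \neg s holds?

Let φ = \neg \Box \Box \neg s. Evaluate φ at each world:
  w0 (successors {w0, w1, w2}): φ is true.
  w1 (successors {w1, w2, w3}): φ is true.
  w2 (successors {w0, w1, w2, w3}): φ is true.
  w3 (successors {w1, w2, w3}): φ is true.
Detail at w0 (witness):
  At w0: \Box \Box \neg s is false, so \neg \Box \Box \neg s is true.
    At w0: \Box \Box \neg s requires \Box \neg s at every successor {w0, w1, w2}.
      \Box \neg s fails at w0, so \Box \Box \neg s is false at w0.

Yes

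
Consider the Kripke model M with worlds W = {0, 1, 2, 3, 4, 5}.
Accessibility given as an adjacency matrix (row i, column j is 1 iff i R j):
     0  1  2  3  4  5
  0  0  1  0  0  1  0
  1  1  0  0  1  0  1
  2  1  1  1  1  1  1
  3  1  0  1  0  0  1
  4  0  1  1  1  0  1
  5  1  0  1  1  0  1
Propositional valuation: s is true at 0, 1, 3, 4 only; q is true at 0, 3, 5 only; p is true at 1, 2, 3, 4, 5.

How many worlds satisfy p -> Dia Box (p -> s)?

Recall that Box ψ holds at a world iff ψ holds at every accessible world, and Dia ψ holds iff ψ holds at some accessible world.
Let φ = p -> Dia Box (p -> s). Evaluate φ at each world:
  0 (successors {1, 4}): φ is true.
  1 (successors {0, 3, 5}): φ is true.
  2 (successors {0, 1, 2, 3, 4, 5}): φ is true.
  3 (successors {0, 2, 5}): φ is true.
  4 (successors {1, 2, 3, 5}): φ is false.
  5 (successors {0, 2, 3, 5}): φ is true.
For instance, at 4:
  At 4: p is true, Dia Box (p -> s) is false, so p -> Dia Box (p -> s) is false.
    At 4: Dia Box (p -> s) requires Box (p -> s) at some successor in {1, 2, 3, 5}.
      At 1: Box (p -> s) is false.
      At 2: Box (p -> s) is false.
      At 3: Box (p -> s) is false.
      At 5: Box (p -> s) is false.
    So Dia Box (p -> s) is false at 4.
Satisfying worlds: {0, 1, 2, 3, 5}

5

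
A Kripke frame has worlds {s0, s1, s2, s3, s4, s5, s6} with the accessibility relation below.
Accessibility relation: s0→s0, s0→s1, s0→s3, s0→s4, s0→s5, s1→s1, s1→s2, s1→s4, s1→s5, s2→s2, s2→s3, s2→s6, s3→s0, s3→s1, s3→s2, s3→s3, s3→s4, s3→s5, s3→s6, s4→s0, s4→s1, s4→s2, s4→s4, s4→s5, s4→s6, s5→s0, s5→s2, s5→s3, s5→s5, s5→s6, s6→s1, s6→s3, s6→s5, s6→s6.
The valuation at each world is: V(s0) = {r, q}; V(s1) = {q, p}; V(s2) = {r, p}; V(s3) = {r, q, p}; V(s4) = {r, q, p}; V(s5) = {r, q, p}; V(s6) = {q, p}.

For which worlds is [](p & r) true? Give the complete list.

Let φ = [](p & r). Evaluate φ at each world:
  s0 (successors {s0, s1, s3, s4, s5}): φ is false.
  s1 (successors {s1, s2, s4, s5}): φ is false.
  s2 (successors {s2, s3, s6}): φ is false.
  s3 (successors {s0, s1, s2, s3, s4, s5, s6}): φ is false.
  s4 (successors {s0, s1, s2, s4, s5, s6}): φ is false.
  s5 (successors {s0, s2, s3, s5, s6}): φ is false.
  s6 (successors {s1, s3, s5, s6}): φ is false.
For instance, at s0:
  At s0: [](p & r) requires p & r at every successor {s0, s1, s3, s4, s5}.
    p & r fails at s0, so [](p & r) is false at s0.
Satisfying worlds: none.

none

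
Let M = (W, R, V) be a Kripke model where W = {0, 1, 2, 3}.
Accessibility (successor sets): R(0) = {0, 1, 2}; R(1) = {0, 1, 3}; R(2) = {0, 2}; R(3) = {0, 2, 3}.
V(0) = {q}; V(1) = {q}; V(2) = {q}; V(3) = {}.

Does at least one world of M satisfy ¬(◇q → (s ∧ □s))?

Let φ = ¬(◇q → (s ∧ □s)). Evaluate φ at each world:
  0 (successors {0, 1, 2}): φ is true.
  1 (successors {0, 1, 3}): φ is true.
  2 (successors {0, 2}): φ is true.
  3 (successors {0, 2, 3}): φ is true.
Detail at 0 (witness):
  At 0: ◇q → (s ∧ □s) is false, so ¬(◇q → (s ∧ □s)) is true.
    At 0: ◇q is true, s ∧ □s is false, so ◇q → (s ∧ □s) is false.
      At 0: ◇q requires q at some successor in {0, 1, 2}.
        q holds at 0, so ◇q is true at 0.
      At 0: s is false, □s is false, so s ∧ □s is false.

Yes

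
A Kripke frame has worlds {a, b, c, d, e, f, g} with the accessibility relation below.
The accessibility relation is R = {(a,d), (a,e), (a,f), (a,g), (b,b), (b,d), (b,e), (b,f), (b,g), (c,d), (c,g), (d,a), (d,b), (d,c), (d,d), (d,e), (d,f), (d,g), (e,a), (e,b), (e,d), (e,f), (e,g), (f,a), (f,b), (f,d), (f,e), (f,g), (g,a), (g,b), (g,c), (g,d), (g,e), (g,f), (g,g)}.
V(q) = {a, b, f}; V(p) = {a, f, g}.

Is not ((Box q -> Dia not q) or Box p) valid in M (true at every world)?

Let φ = not ((Box q -> Dia not q) or Box p). Evaluate φ at each world:
  a (successors {d, e, f, g}): φ is false.
  b (successors {b, d, e, f, g}): φ is false.
  c (successors {d, g}): φ is false.
  d (successors {a, b, c, d, e, f, g}): φ is false.
  e (successors {a, b, d, f, g}): φ is false.
  f (successors {a, b, d, e, g}): φ is false.
  g (successors {a, b, c, d, e, f, g}): φ is false.
Detail at a (counterexample):
  At a: (Box q -> Dia not q) or Box p is true, so not ((Box q -> Dia not q) or Box p) is false.
    At a: Box q -> Dia not q is true, Box p is false, so (Box q -> Dia not q) or Box p is true.
      At a: Box q is false, Dia not q is true, so Box q -> Dia not q is true.
      At a: Box p requires p at every successor {d, e, f, g}.
        p fails at d, so Box p is false at a.

No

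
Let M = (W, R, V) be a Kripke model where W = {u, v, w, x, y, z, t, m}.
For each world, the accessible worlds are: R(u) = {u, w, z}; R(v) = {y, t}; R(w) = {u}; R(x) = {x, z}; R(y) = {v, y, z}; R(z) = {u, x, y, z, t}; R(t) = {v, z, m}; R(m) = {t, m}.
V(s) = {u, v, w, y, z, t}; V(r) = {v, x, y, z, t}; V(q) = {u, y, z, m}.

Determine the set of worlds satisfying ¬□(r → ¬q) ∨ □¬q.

u, v, x, y, z, t

Let φ = ¬□(r → ¬q) ∨ □¬q. Evaluate φ at each world:
  u (successors {u, w, z}): φ is true.
  v (successors {y, t}): φ is true.
  w (successors {u}): φ is false.
  x (successors {x, z}): φ is true.
  y (successors {v, y, z}): φ is true.
  z (successors {u, x, y, z, t}): φ is true.
  t (successors {v, z, m}): φ is true.
  m (successors {t, m}): φ is false.
For instance, at u:
  At u: ¬□(r → ¬q) is true, □¬q is false, so ¬□(r → ¬q) ∨ □¬q is true.
    At u: □(r → ¬q) is false, so ¬□(r → ¬q) is true.
      At u: □(r → ¬q) requires r → ¬q at every successor {u, w, z}.
        r → ¬q fails at z, so □(r → ¬q) is false at u.
    At u: □¬q requires ¬q at every successor {u, w, z}.
      ¬q fails at u, so □¬q is false at u.
Satisfying worlds: {u, v, x, y, z, t}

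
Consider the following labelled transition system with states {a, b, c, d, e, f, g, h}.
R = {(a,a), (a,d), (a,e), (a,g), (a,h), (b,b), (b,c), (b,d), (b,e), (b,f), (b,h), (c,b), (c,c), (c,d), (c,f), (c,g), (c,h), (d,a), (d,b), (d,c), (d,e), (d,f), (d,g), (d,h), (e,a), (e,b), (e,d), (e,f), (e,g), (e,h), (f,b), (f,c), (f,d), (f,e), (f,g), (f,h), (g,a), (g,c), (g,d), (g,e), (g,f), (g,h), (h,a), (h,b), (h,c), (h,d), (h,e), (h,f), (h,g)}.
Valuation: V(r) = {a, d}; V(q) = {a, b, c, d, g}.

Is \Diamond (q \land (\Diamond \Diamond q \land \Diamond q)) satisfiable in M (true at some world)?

Yes

Recall that \Diamond ψ holds at a world iff ψ holds at some accessible world.
Let φ = \Diamond (q \land (\Diamond \Diamond q \land \Diamond q)). Evaluate φ at each world:
  a (successors {a, d, e, g, h}): φ is true.
  b (successors {b, c, d, e, f, h}): φ is true.
  c (successors {b, c, d, f, g, h}): φ is true.
  d (successors {a, b, c, e, f, g, h}): φ is true.
  e (successors {a, b, d, f, g, h}): φ is true.
  f (successors {b, c, d, e, g, h}): φ is true.
  g (successors {a, c, d, e, f, h}): φ is true.
  h (successors {a, b, c, d, e, f, g}): φ is true.
Detail at a (witness):
  At a: \Diamond (q \land (\Diamond \Diamond q \land \Diamond q)) requires q \land (\Diamond \Diamond q \land \Diamond q) at some successor in {a, d, e, g, h}.
    q \land (\Diamond \Diamond q \land \Diamond q) holds at a, so \Diamond (q \land (\Diamond \Diamond q \land \Diamond q)) is true at a.
      At a: q is true, \Diamond \Diamond q \land \Diamond q is true, so q \land (\Diamond \Diamond q \land \Diamond q) is true.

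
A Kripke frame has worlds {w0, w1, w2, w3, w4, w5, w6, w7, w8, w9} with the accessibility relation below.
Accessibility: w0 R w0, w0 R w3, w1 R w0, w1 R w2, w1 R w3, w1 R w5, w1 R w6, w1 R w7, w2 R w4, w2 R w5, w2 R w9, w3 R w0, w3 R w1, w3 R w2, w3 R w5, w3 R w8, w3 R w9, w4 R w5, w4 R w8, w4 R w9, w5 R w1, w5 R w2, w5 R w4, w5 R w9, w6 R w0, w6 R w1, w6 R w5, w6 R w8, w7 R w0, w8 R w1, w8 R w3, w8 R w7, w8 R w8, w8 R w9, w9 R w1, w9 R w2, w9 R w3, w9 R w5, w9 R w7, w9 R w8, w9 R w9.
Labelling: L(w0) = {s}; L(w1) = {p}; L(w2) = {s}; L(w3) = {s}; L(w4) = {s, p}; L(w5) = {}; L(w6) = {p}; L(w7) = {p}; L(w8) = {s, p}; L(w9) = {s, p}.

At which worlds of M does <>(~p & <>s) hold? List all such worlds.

w0, w1, w2, w3, w4, w5, w6, w7, w8, w9

Let φ = <>(~p & <>s). Evaluate φ at each world:
  w0 (successors {w0, w3}): φ is true.
  w1 (successors {w0, w2, w3, w5, w6, w7}): φ is true.
  w2 (successors {w4, w5, w9}): φ is true.
  w3 (successors {w0, w1, w2, w5, w8, w9}): φ is true.
  w4 (successors {w5, w8, w9}): φ is true.
  w5 (successors {w1, w2, w4, w9}): φ is true.
  w6 (successors {w0, w1, w5, w8}): φ is true.
  w7 (successors {w0}): φ is true.
  w8 (successors {w1, w3, w7, w8, w9}): φ is true.
  w9 (successors {w1, w2, w3, w5, w7, w8, w9}): φ is true.
For instance, at w5:
  At w5: <>(~p & <>s) requires ~p & <>s at some successor in {w1, w2, w4, w9}.
    ~p & <>s holds at w2, so <>(~p & <>s) is true at w5.
      At w2: ~p is true, <>s is true, so ~p & <>s is true.
Satisfying worlds: {w0, w1, w2, w3, w4, w5, w6, w7, w8, w9}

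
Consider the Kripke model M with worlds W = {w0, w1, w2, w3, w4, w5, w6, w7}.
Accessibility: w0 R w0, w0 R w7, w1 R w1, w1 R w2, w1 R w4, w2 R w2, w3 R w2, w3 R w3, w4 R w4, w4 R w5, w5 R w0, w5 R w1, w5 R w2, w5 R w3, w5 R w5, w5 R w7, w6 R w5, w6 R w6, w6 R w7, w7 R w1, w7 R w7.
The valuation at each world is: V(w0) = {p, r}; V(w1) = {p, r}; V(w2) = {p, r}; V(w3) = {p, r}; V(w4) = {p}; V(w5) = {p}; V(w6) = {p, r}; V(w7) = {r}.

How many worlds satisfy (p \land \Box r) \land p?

Let φ = (p \land \Box r) \land p. Evaluate φ at each world:
  w0 (successors {w0, w7}): φ is true.
  w1 (successors {w1, w2, w4}): φ is false.
  w2 (successors {w2}): φ is true.
  w3 (successors {w2, w3}): φ is true.
  w4 (successors {w4, w5}): φ is false.
  w5 (successors {w0, w1, w2, w3, w5, w7}): φ is false.
  w6 (successors {w5, w6, w7}): φ is false.
  w7 (successors {w1, w7}): φ is false.
For instance, at w4:
  At w4: p \land \Box r is false, p is true, so (p \land \Box r) \land p is false.
    At w4: p is true, \Box r is false, so p \land \Box r is false.
      At w4: \Box r requires r at every successor {w4, w5}.
        r fails at w4, so \Box r is false at w4.
Satisfying worlds: {w0, w2, w3}

3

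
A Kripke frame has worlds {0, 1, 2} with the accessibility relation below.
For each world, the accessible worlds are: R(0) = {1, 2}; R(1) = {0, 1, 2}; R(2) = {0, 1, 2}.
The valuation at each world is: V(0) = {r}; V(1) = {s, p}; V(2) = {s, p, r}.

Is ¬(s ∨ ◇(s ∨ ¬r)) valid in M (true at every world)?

No

Let φ = ¬(s ∨ ◇(s ∨ ¬r)). Evaluate φ at each world:
  0 (successors {1, 2}): φ is false.
  1 (successors {0, 1, 2}): φ is false.
  2 (successors {0, 1, 2}): φ is false.
Detail at 0 (counterexample):
  At 0: s ∨ ◇(s ∨ ¬r) is true, so ¬(s ∨ ◇(s ∨ ¬r)) is false.
    At 0: s is false, ◇(s ∨ ¬r) is true, so s ∨ ◇(s ∨ ¬r) is true.
      At 0: ◇(s ∨ ¬r) requires s ∨ ¬r at some successor in {1, 2}.
        s ∨ ¬r holds at 1, so ◇(s ∨ ¬r) is true at 0.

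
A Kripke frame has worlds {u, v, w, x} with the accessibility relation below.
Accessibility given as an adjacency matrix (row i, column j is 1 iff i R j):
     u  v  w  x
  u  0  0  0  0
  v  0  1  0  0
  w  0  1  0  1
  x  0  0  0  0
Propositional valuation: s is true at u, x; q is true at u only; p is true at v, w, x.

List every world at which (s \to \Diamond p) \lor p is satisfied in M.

Let φ = (s \to \Diamond p) \lor p. Evaluate φ at each world:
  u (successors ∅): φ is false.
  v (successors {v}): φ is true.
  w (successors {v, x}): φ is true.
  x (successors ∅): φ is true.
For instance, at w:
  At w: s \to \Diamond p is true, p is true, so (s \to \Diamond p) \lor p is true.
    At w: s is false, \Diamond p is true, so s \to \Diamond p is true.
      At w: \Diamond p requires p at some successor in {v, x}.
        p holds at v, so \Diamond p is true at w.
Satisfying worlds: {v, w, x}

v, w, x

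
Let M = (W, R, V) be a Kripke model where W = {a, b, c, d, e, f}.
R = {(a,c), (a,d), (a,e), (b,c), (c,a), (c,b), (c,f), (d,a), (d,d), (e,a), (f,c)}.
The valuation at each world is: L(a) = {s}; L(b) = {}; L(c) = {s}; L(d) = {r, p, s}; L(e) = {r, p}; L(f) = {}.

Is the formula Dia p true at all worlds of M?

Let φ = Dia p. Evaluate φ at each world:
  a (successors {c, d, e}): φ is true.
  b (successors {c}): φ is false.
  c (successors {a, b, f}): φ is false.
  d (successors {a, d}): φ is true.
  e (successors {a}): φ is false.
  f (successors {c}): φ is false.
Detail at b (counterexample):
  At b: Dia p requires p at some successor in {c}.
    At c: p is false.
  So Dia p is false at b.

No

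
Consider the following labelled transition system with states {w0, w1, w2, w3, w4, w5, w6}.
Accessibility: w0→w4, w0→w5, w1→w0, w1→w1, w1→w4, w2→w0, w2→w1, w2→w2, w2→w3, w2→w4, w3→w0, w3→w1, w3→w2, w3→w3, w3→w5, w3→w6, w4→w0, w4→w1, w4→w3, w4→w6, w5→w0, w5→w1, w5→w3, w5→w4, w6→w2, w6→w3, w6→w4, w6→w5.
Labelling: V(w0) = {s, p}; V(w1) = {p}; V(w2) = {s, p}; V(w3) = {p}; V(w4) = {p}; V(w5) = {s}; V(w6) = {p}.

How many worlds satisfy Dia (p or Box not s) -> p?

6

Let φ = Dia (p or Box not s) -> p. Evaluate φ at each world:
  w0 (successors {w4, w5}): φ is true.
  w1 (successors {w0, w1, w4}): φ is true.
  w2 (successors {w0, w1, w2, w3, w4}): φ is true.
  w3 (successors {w0, w1, w2, w3, w5, w6}): φ is true.
  w4 (successors {w0, w1, w3, w6}): φ is true.
  w5 (successors {w0, w1, w3, w4}): φ is false.
  w6 (successors {w2, w3, w4, w5}): φ is true.
For instance, at w5:
  At w5: Dia (p or Box not s) is true, p is false, so Dia (p or Box not s) -> p is false.
    At w5: Dia (p or Box not s) requires p or Box not s at some successor in {w0, w1, w3, w4}.
      p or Box not s holds at w0, so Dia (p or Box not s) is true at w5.
Satisfying worlds: {w0, w1, w2, w3, w4, w6}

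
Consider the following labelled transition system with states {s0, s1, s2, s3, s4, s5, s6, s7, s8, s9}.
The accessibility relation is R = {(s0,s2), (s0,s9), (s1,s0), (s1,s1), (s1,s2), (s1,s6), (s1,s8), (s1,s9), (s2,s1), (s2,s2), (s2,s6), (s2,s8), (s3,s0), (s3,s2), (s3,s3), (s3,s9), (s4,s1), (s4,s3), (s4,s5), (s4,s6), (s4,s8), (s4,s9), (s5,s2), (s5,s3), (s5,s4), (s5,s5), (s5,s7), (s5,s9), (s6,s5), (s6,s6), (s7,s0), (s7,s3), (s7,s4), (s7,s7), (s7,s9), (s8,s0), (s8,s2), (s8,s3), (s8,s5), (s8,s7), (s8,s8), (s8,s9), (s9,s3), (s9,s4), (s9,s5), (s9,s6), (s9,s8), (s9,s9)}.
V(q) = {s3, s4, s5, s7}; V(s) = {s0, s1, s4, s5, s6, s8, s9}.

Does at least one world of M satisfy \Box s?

Yes

Let φ = \Box s. Evaluate φ at each world:
  s0 (successors {s2, s9}): φ is false.
  s1 (successors {s0, s1, s2, s6, s8, s9}): φ is false.
  s2 (successors {s1, s2, s6, s8}): φ is false.
  s3 (successors {s0, s2, s3, s9}): φ is false.
  s4 (successors {s1, s3, s5, s6, s8, s9}): φ is false.
  s5 (successors {s2, s3, s4, s5, s7, s9}): φ is false.
  s6 (successors {s5, s6}): φ is true.
  s7 (successors {s0, s3, s4, s7, s9}): φ is false.
  s8 (successors {s0, s2, s3, s5, s7, s8, s9}): φ is false.
  s9 (successors {s3, s4, s5, s6, s8, s9}): φ is false.
Detail at s6 (witness):
  At s6: \Box s requires s at every successor {s5, s6}.
    At s5: s is true.
    At s6: s is true.
  So \Box s is true at s6.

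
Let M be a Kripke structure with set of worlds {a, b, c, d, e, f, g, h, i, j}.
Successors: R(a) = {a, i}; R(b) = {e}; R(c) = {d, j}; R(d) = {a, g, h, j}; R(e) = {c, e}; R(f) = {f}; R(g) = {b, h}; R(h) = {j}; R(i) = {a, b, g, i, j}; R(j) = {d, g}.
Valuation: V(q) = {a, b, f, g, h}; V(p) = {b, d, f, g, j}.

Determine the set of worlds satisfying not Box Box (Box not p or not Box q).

a, c, d, f, h, i, j

Recall that Box ψ holds at a world iff ψ holds at every accessible world, and Dia ψ holds iff ψ holds at some accessible world.
Let φ = not Box Box (Box not p or not Box q). Evaluate φ at each world:
  a (successors {a, i}): φ is true.
  b (successors {e}): φ is false.
  c (successors {d, j}): φ is true.
  d (successors {a, g, h, j}): φ is true.
  e (successors {c, e}): φ is false.
  f (successors {f}): φ is true.
  g (successors {b, h}): φ is false.
  h (successors {j}): φ is true.
  i (successors {a, b, g, i, j}): φ is true.
  j (successors {d, g}): φ is true.
For instance, at c:
  At c: Box Box (Box not p or not Box q) is false, so not Box Box (Box not p or not Box q) is true.
    At c: Box Box (Box not p or not Box q) requires Box (Box not p or not Box q) at every successor {d, j}.
      Box (Box not p or not Box q) fails at d, so Box Box (Box not p or not Box q) is false at c.
Satisfying worlds: {a, c, d, f, h, i, j}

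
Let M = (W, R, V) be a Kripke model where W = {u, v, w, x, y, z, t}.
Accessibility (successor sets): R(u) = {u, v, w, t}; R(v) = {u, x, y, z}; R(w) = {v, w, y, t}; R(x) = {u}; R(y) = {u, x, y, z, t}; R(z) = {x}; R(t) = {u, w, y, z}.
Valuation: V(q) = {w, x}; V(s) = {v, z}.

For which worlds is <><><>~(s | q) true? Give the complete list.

Let φ = <><><>~(s | q). Evaluate φ at each world:
  u (successors {u, v, w, t}): φ is true.
  v (successors {u, x, y, z}): φ is true.
  w (successors {v, w, y, t}): φ is true.
  x (successors {u}): φ is true.
  y (successors {u, x, y, z, t}): φ is true.
  z (successors {x}): φ is true.
  t (successors {u, w, y, z}): φ is true.
For instance, at v:
  At v: <><><>~(s | q) requires <><>~(s | q) at some successor in {u, x, y, z}.
    <><>~(s | q) holds at u, so <><><>~(s | q) is true at v.
      At u: <><>~(s | q) requires <>~(s | q) at some successor in {u, v, w, t}.
        <>~(s | q) holds at u, so <><>~(s | q) is true at u.
Satisfying worlds: {u, v, w, x, y, z, t}

u, v, w, x, y, z, t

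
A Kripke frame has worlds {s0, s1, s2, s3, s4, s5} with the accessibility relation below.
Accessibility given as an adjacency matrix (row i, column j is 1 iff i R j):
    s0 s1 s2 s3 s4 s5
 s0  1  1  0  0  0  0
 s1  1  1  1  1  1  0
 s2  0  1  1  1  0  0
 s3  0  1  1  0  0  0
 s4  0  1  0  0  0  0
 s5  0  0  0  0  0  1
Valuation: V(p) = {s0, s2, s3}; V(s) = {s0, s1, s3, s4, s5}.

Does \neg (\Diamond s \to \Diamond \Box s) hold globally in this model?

No

Let φ = \neg (\Diamond s \to \Diamond \Box s). Evaluate φ at each world:
  s0 (successors {s0, s1}): φ is false.
  s1 (successors {s0, s1, s2, s3, s4}): φ is false.
  s2 (successors {s1, s2, s3}): φ is true.
  s3 (successors {s1, s2}): φ is true.
  s4 (successors {s1}): φ is true.
  s5 (successors {s5}): φ is false.
Detail at s0 (counterexample):
  At s0: \Diamond s \to \Diamond \Box s is true, so \neg (\Diamond s \to \Diamond \Box s) is false.
    At s0: \Diamond s is true, \Diamond \Box s is true, so \Diamond s \to \Diamond \Box s is true.
      At s0: \Diamond s requires s at some successor in {s0, s1}.
        s holds at s0, so \Diamond s is true at s0.
      At s0: \Diamond \Box s requires \Box s at some successor in {s0, s1}.
        \Box s holds at s0, so \Diamond \Box s is true at s0.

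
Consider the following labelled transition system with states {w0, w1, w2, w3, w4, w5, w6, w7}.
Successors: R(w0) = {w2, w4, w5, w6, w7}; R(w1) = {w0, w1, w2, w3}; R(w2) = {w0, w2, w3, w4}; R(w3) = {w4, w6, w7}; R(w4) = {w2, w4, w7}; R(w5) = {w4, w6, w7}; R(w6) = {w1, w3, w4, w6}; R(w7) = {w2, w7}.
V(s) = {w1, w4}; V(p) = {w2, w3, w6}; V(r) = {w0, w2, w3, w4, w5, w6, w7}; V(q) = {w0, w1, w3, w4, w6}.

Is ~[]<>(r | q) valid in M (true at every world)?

Let φ = ~[]<>(r | q). Evaluate φ at each world:
  w0 (successors {w2, w4, w5, w6, w7}): φ is false.
  w1 (successors {w0, w1, w2, w3}): φ is false.
  w2 (successors {w0, w2, w3, w4}): φ is false.
  w3 (successors {w4, w6, w7}): φ is false.
  w4 (successors {w2, w4, w7}): φ is false.
  w5 (successors {w4, w6, w7}): φ is false.
  w6 (successors {w1, w3, w4, w6}): φ is false.
  w7 (successors {w2, w7}): φ is false.
Detail at w0 (counterexample):
  At w0: []<>(r | q) is true, so ~[]<>(r | q) is false.
    At w0: []<>(r | q) requires <>(r | q) at every successor {w2, w4, w5, w6, w7}.
      At w2: <>(r | q) is true.
      At w4: <>(r | q) is true.
      At w5: <>(r | q) is true.
      At w6: <>(r | q) is true.
      At w7: <>(r | q) is true.
    So []<>(r | q) is true at w0.

No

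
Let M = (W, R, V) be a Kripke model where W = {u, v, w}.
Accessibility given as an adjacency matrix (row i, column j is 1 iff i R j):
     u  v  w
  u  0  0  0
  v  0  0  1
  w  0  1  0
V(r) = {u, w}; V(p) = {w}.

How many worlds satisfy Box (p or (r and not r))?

Let φ = Box (p or (r and not r)). Evaluate φ at each world:
  u (successors ∅): φ is true.
  v (successors {w}): φ is true.
  w (successors {v}): φ is false.
For instance, at w:
  At w: Box (p or (r and not r)) requires p or (r and not r) at every successor {v}.
    p or (r and not r) fails at v, so Box (p or (r and not r)) is false at w.
Satisfying worlds: {u, v}

2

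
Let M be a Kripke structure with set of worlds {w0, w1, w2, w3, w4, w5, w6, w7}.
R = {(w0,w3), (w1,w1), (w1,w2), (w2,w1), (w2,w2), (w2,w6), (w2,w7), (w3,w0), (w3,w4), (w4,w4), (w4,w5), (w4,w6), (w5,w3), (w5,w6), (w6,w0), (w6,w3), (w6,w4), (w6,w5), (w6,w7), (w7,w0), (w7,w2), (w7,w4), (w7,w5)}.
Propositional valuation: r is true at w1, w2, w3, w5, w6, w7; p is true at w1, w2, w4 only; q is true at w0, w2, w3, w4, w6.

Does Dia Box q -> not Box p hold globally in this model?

Yes

Let φ = Dia Box q -> not Box p. Evaluate φ at each world:
  w0 (successors {w3}): φ is true.
  w1 (successors {w1, w2}): φ is true.
  w2 (successors {w1, w2, w6, w7}): φ is true.
  w3 (successors {w0, w4}): φ is true.
  w4 (successors {w4, w5, w6}): φ is true.
  w5 (successors {w3, w6}): φ is true.
  w6 (successors {w0, w3, w4, w5, w7}): φ is true.
  w7 (successors {w0, w2, w4, w5}): φ is true.
For instance, at w1:
  At w1: Dia Box q is false, not Box p is false, so Dia Box q -> not Box p is true.
    At w1: Dia Box q requires Box q at some successor in {w1, w2}.
      At w1: Box q is false.
      At w2: Box q is false.
    So Dia Box q is false at w1.
    At w1: Box p is true, so not Box p is false.
      At w1: Box p requires p at every successor {w1, w2}.
        At w1: p is true.
        At w2: p is true.
      So Box p is true at w1.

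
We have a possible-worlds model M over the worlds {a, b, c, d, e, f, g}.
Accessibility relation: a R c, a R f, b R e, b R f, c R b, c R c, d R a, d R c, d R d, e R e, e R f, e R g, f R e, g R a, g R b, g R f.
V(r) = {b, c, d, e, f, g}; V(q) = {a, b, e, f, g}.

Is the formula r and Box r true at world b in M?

At b: r is true, Box r is true, so r and Box r is true.
  At b: Box r requires r at every successor {e, f}.
    At e: r is true.
    At f: r is true.
  So Box r is true at b.

Yes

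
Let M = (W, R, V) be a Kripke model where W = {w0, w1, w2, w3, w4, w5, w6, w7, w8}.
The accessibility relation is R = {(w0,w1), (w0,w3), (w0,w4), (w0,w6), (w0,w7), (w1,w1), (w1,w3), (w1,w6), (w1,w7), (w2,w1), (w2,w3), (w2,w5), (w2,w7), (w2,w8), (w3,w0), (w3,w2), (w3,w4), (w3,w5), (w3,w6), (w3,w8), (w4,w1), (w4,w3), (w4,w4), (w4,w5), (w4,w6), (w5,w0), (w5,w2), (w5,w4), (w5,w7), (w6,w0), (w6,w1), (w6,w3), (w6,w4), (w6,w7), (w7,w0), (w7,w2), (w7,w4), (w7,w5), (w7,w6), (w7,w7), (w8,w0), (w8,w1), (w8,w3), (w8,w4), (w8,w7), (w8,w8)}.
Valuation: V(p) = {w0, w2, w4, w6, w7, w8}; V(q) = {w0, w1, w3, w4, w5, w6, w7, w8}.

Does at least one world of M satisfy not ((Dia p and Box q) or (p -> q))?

No

Recall that Box ψ holds at a world iff ψ holds at every accessible world, and Dia ψ holds iff ψ holds at some accessible world.
Let φ = not ((Dia p and Box q) or (p -> q)). Evaluate φ at each world:
  w0 (successors {w1, w3, w4, w6, w7}): φ is false.
  w1 (successors {w1, w3, w6, w7}): φ is false.
  w2 (successors {w1, w3, w5, w7, w8}): φ is false.
  w3 (successors {w0, w2, w4, w5, w6, w8}): φ is false.
  w4 (successors {w1, w3, w4, w5, w6}): φ is false.
  w5 (successors {w0, w2, w4, w7}): φ is false.
  w6 (successors {w0, w1, w3, w4, w7}): φ is false.
  w7 (successors {w0, w2, w4, w5, w6, w7}): φ is false.
  w8 (successors {w0, w1, w3, w4, w7, w8}): φ is false.
For instance, at w5:
  At w5: (Dia p and Box q) or (p -> q) is true, so not ((Dia p and Box q) or (p -> q)) is false.
    At w5: Dia p and Box q is false, p -> q is true, so (Dia p and Box q) or (p -> q) is true.
      At w5: Dia p is true, Box q is false, so Dia p and Box q is false.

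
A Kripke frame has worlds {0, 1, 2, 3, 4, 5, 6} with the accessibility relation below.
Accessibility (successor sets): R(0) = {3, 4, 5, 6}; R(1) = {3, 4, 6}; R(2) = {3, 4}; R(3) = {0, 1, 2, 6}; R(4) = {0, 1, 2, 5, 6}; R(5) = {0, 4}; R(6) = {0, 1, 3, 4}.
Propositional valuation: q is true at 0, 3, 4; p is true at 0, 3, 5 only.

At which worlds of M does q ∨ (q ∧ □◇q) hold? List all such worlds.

Let φ = q ∨ (q ∧ □◇q). Evaluate φ at each world:
  0 (successors {3, 4, 5, 6}): φ is true.
  1 (successors {3, 4, 6}): φ is false.
  2 (successors {3, 4}): φ is false.
  3 (successors {0, 1, 2, 6}): φ is true.
  4 (successors {0, 1, 2, 5, 6}): φ is true.
  5 (successors {0, 4}): φ is false.
  6 (successors {0, 1, 3, 4}): φ is false.
For instance, at 5:
  At 5: q is false, q ∧ □◇q is false, so q ∨ (q ∧ □◇q) is false.
    At 5: q is false, □◇q is true, so q ∧ □◇q is false.
      At 5: □◇q requires ◇q at every successor {0, 4}.
        At 0: ◇q is true.
        At 4: ◇q is true.
      So □◇q is true at 5.
Satisfying worlds: {0, 3, 4}

0, 3, 4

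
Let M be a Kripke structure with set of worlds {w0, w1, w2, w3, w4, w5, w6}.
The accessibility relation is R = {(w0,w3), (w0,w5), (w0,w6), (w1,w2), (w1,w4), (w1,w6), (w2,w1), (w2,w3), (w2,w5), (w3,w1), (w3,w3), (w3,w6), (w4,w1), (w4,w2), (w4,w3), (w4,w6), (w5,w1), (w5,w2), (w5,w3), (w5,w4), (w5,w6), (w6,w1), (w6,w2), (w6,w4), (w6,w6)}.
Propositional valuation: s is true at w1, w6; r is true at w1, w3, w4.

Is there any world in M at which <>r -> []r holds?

Let φ = <>r -> []r. Evaluate φ at each world:
  w0 (successors {w3, w5, w6}): φ is false.
  w1 (successors {w2, w4, w6}): φ is false.
  w2 (successors {w1, w3, w5}): φ is false.
  w3 (successors {w1, w3, w6}): φ is false.
  w4 (successors {w1, w2, w3, w6}): φ is false.
  w5 (successors {w1, w2, w3, w4, w6}): φ is false.
  w6 (successors {w1, w2, w4, w6}): φ is false.
For instance, at w4:
  At w4: <>r is true, []r is false, so <>r -> []r is false.
    At w4: <>r requires r at some successor in {w1, w2, w3, w6}.
      r holds at w1, so <>r is true at w4.
    At w4: []r requires r at every successor {w1, w2, w3, w6}.
      r fails at w2, so []r is false at w4.

No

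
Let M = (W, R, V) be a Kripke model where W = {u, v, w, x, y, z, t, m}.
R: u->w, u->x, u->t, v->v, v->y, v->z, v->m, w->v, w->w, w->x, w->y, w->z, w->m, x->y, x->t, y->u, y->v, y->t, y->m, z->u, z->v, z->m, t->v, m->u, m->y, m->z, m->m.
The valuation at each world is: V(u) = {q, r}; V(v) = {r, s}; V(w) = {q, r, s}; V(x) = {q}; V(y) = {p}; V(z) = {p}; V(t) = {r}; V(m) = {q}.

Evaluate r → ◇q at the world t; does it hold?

At t: r is true, ◇q is false, so r → ◇q is false.
  At t: ◇q requires q at some successor in {v}.
    At v: q is false.
  So ◇q is false at t.

No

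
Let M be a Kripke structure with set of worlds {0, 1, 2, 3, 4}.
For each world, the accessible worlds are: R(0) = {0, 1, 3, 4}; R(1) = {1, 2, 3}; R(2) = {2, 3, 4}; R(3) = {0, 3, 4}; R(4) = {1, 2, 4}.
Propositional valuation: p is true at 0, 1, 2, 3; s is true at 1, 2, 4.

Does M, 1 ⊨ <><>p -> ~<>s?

At 1: <><>p is true, ~<>s is false, so <><>p -> ~<>s is false.
  At 1: <><>p requires <>p at some successor in {1, 2, 3}.
    <>p holds at 1, so <><>p is true at 1.
      At 1: <>p requires p at some successor in {1, 2, 3}.
        p holds at 1, so <>p is true at 1.
  At 1: <>s is true, so ~<>s is false.
    At 1: <>s requires s at some successor in {1, 2, 3}.
      s holds at 1, so <>s is true at 1.

No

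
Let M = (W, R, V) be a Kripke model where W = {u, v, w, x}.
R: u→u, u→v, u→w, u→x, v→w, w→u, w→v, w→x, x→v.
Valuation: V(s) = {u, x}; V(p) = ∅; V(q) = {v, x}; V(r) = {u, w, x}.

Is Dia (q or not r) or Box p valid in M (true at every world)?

Recall that Box ψ holds at a world iff ψ holds at every accessible world, and Dia ψ holds iff ψ holds at some accessible world.
Let φ = Dia (q or not r) or Box p. Evaluate φ at each world:
  u (successors {u, v, w, x}): φ is true.
  v (successors {w}): φ is false.
  w (successors {u, v, x}): φ is true.
  x (successors {v}): φ is true.
Detail at v (counterexample):
  At v: Dia (q or not r) is false, Box p is false, so Dia (q or not r) or Box p is false.
    At v: Dia (q or not r) requires q or not r at some successor in {w}.
      At w: q or not r is false.
    So Dia (q or not r) is false at v.
    At v: Box p requires p at every successor {w}.
      p fails at w, so Box p is false at v.

No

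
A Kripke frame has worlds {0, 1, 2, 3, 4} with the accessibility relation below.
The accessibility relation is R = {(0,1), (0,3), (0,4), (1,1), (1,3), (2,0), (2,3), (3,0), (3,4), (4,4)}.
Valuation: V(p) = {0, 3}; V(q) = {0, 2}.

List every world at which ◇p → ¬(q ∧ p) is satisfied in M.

Let φ = ◇p → ¬(q ∧ p). Evaluate φ at each world:
  0 (successors {1, 3, 4}): φ is false.
  1 (successors {1, 3}): φ is true.
  2 (successors {0, 3}): φ is true.
  3 (successors {0, 4}): φ is true.
  4 (successors {4}): φ is true.
For instance, at 2:
  At 2: ◇p is true, ¬(q ∧ p) is true, so ◇p → ¬(q ∧ p) is true.
    At 2: ◇p requires p at some successor in {0, 3}.
      p holds at 0, so ◇p is true at 2.
Satisfying worlds: {1, 2, 3, 4}

1, 2, 3, 4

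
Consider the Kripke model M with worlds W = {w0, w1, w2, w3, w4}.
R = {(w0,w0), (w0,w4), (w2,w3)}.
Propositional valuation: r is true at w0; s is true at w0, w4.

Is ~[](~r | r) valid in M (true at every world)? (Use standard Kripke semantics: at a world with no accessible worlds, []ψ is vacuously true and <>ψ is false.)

No

Let φ = ~[](~r | r). Evaluate φ at each world:
  w0 (successors {w0, w4}): φ is false.
  w1 (successors ∅): φ is false.
  w2 (successors {w3}): φ is false.
  w3 (successors ∅): φ is false.
  w4 (successors ∅): φ is false.
Detail at w0 (counterexample):
  At w0: [](~r | r) is true, so ~[](~r | r) is false.
    At w0: [](~r | r) requires ~r | r at every successor {w0, w4}.
      At w0: ~r | r is true.
      At w4: ~r | r is true.
    So [](~r | r) is true at w0.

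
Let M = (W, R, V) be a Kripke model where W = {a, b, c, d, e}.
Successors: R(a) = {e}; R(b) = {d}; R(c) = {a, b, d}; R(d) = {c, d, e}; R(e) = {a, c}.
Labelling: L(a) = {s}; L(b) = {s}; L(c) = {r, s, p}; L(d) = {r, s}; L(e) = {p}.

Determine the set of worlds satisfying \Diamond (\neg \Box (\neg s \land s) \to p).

a, d, e

Let φ = \Diamond (\neg \Box (\neg s \land s) \to p). Evaluate φ at each world:
  a (successors {e}): φ is true.
  b (successors {d}): φ is false.
  c (successors {a, b, d}): φ is false.
  d (successors {c, d, e}): φ is true.
  e (successors {a, c}): φ is true.
For instance, at c:
  At c: \Diamond (\neg \Box (\neg s \land s) \to p) requires \neg \Box (\neg s \land s) \to p at some successor in {a, b, d}.
    At a: \neg \Box (\neg s \land s) \to p is false.
    At b: \neg \Box (\neg s \land s) \to p is false.
    At d: \neg \Box (\neg s \land s) \to p is false.
  So \Diamond (\neg \Box (\neg s \land s) \to p) is false at c.
Satisfying worlds: {a, d, e}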